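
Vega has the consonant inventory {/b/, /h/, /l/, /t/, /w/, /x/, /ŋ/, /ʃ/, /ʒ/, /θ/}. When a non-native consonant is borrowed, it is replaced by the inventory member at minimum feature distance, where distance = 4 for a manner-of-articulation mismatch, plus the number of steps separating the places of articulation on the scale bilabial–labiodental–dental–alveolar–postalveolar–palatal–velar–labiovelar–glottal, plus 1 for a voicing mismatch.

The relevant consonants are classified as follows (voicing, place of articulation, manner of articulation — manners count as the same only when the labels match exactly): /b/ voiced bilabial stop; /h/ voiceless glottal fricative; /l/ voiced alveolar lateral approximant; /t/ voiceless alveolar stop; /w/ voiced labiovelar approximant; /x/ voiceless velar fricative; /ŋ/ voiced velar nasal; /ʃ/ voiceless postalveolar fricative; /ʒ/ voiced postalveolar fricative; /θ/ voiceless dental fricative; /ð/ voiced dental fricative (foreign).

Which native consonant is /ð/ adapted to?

/θ/ is closest: same manner (fricative), place distance 0 (dental→dental), voicing differs (+1); total 1. Next closest is /ʒ/ at distance 2.

θ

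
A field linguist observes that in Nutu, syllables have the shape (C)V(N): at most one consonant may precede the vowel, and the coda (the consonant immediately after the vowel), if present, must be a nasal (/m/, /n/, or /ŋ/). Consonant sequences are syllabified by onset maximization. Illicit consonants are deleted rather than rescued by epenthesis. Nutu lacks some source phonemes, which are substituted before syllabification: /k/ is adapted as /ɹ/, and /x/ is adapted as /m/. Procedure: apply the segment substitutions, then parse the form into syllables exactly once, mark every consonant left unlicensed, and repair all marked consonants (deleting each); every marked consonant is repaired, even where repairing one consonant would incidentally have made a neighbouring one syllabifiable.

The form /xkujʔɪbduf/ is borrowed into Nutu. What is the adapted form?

Substitution: /x/ → /m/, /k/ → /ɹ/, giving /mɹujʔɪbduf/.
Syllabifying with onset maximization leaves /m/, /j/, /b/, /f/ stranded (only a nasal (/m/, /n/, or /ŋ/) is licensed in coda position; onsets are limited to one consonant).
Deletion applies to /m/, /j/, /b/, /f/.

ɹuʔɪdu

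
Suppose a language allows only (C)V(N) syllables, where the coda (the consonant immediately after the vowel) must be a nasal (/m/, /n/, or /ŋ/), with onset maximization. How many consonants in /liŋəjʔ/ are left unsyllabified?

Syllabifying with onset maximization leaves /j/, /ʔ/ stranded (only a nasal (/m/, /n/, or /ŋ/) is licensed in coda position; onsets are limited to one consonant).

2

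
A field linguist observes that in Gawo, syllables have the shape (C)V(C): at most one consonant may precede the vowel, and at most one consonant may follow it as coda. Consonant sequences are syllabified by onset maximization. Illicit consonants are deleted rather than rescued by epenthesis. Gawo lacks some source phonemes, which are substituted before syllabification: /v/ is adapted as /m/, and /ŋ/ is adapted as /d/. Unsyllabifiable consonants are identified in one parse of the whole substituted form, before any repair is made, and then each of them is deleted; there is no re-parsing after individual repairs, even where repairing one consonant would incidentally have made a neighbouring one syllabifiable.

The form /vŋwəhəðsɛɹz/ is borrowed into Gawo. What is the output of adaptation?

Substitution: /v/ → /m/, /ŋ/ → /d/, giving /mdwəhəðsɛɹz/.
Syllabifying with onset maximization leaves /m/, /d/, /z/ stranded (at most one coda consonant is licensed; onsets are limited to one consonant).
Deletion applies to /m/, /d/, /z/.

wəhəðsɛɹ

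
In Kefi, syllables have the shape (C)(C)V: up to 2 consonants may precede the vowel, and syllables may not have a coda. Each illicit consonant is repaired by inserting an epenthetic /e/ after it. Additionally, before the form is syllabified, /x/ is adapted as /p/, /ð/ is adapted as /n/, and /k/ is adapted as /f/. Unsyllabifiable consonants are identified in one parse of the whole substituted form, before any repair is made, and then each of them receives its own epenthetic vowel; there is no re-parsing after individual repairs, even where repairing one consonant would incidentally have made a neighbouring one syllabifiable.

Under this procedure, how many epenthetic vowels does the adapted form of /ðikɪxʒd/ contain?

After substitution the input is /nifɪpʒd/.
The unsyllabifiable consonants are /p/, /ʒ/, /d/; each receives one epenthetic vowel.

3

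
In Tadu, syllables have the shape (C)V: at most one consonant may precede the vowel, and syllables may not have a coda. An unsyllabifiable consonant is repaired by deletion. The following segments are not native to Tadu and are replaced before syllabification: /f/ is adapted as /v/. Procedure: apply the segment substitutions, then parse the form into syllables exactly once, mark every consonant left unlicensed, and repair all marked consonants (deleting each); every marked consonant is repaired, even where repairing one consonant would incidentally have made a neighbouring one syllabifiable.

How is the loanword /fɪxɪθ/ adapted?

vɪxɪ

Substitution: /f/ → /v/, giving /vɪxɪθ/.
The consonants /θ/ cannot be parsed into a legal (C)V syllable (no codas are permitted; onsets are limited to one consonant).
Each unlicensed consonant is deleted: /θ/.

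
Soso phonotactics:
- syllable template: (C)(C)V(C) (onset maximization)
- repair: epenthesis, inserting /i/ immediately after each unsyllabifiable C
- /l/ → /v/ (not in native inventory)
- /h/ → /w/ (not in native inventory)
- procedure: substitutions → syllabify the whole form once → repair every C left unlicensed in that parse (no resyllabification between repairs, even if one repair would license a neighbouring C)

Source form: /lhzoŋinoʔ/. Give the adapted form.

viwzoŋinoʔ

Substitution: /l/ → /v/, /h/ → /w/, giving /vwzoŋinoʔ/.
Under (C)(C)V(C), the unsyllabifiable consonants are /v/ (at most one coda consonant is licensed; onsets may contain at most 2 consonants).
Each unlicensed consonant becomes the onset of a new syllable: /v/ → /vi/.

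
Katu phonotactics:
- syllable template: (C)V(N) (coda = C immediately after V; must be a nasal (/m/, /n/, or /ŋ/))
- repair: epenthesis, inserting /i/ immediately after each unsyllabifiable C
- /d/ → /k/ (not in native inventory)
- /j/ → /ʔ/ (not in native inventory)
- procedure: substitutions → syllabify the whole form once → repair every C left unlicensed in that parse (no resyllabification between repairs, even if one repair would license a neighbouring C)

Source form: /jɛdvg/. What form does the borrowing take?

ʔɛkivigi

Substitution: /j/ → /ʔ/, /d/ → /k/, giving /ʔɛkvg/.
The consonants /k/, /v/, /g/ cannot be parsed into a legal (C)V(N) syllable (only a nasal (/m/, /n/, or /ŋ/) is licensed in coda position; onsets are limited to one consonant).
Epenthesis after each stranded consonant: /k/ → /ki/, /v/ → /vi/, /g/ → /gi/.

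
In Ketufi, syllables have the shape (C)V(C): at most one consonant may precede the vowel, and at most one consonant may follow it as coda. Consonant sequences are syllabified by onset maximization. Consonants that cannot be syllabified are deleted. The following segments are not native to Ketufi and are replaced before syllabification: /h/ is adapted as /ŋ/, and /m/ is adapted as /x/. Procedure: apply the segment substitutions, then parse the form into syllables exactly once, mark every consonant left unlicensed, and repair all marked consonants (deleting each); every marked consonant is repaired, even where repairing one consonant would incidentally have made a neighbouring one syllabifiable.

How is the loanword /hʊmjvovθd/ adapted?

ŋʊxvov

Substitution: /h/ → /ŋ/, /m/ → /x/, giving /ŋʊxjvovθd/.
Syllabifying with onset maximization leaves /j/, /θ/, /d/ stranded (at most one coda consonant is licensed; onsets are limited to one consonant).
Deleting the stranded consonants removes /j/, /θ/, /d/.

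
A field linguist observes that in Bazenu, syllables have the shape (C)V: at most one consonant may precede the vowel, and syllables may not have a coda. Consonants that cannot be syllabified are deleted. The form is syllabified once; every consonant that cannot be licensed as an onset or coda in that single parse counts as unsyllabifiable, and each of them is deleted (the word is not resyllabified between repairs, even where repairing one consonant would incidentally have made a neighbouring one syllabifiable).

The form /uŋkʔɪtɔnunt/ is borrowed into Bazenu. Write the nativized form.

uʔɪtɔnu

Syllabifying with onset maximization leaves /ŋ/, /k/, /n/, /t/ stranded (no codas are permitted; onsets are limited to one consonant).
Deleting the stranded consonants removes /ŋ/, /k/, /n/, /t/.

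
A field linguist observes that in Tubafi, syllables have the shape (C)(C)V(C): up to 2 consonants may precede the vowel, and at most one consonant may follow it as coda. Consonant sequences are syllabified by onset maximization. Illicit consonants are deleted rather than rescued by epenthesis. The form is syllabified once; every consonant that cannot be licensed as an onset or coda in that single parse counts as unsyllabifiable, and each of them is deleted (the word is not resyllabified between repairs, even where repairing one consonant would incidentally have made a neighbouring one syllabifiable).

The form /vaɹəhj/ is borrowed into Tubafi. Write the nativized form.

vaɹəh

Syllabifying with onset maximization leaves /j/ stranded (at most one coda consonant is licensed; onsets may contain at most 2 consonants).
Each unlicensed consonant is deleted: /j/.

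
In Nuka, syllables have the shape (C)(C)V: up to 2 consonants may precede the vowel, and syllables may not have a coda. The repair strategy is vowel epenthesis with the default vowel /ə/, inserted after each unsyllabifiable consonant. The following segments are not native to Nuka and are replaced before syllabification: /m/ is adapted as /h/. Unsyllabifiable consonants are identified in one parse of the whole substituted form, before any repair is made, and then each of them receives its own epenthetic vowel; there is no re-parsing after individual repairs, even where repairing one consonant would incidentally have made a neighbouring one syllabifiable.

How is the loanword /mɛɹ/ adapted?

hɛɹə

Substitution: /m/ → /h/, giving /hɛɹ/.
Under (C)(C)V, the unsyllabifiable consonants are /ɹ/ (no codas are permitted; onsets may contain at most 2 consonants).
Each unlicensed consonant becomes the onset of a new syllable: /ɹ/ → /ɹə/.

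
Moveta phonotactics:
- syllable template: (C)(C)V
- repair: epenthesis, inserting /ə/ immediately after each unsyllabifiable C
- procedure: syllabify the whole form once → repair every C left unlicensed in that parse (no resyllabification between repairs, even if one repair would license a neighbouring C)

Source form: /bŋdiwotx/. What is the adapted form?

Syllabifying with onset maximization leaves /b/, /t/, /x/ stranded (no codas are permitted; onsets may contain at most 2 consonants).
Epenthesis after each stranded consonant: /b/ → /bə/, /t/ → /tə/, /x/ → /xə/.

bəŋdiwotəxə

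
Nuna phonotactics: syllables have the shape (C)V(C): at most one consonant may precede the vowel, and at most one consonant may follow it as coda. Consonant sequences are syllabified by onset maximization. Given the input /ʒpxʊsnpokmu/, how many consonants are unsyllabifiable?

Under (C)V(C), the unsyllabifiable consonants are /ʒ/, /p/, /n/ (at most one coda consonant is licensed; onsets are limited to one consonant).

3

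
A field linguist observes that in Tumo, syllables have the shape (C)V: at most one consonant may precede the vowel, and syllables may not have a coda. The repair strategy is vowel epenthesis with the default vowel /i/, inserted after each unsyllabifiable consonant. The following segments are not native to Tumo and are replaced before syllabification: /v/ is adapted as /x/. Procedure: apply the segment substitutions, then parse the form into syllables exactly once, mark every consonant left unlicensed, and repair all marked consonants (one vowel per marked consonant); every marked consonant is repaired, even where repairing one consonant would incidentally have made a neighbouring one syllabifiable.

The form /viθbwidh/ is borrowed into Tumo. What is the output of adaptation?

Substitution: /v/ → /x/, giving /xiθbwidh/.
Syllabifying with onset maximization leaves /θ/, /b/, /d/, /h/ stranded (no codas are permitted; onsets are limited to one consonant).
Each unlicensed consonant becomes the onset of a new syllable: /θ/ → /θi/, /b/ → /bi/, /d/ → /di/, /h/ → /hi/.

xiθibiwidihi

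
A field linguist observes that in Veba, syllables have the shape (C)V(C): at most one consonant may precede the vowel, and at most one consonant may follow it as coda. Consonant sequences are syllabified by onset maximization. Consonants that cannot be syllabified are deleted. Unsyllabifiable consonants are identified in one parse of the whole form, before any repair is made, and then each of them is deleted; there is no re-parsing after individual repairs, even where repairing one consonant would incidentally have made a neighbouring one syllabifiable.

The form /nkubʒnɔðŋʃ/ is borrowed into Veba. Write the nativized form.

kubnɔð

Under (C)V(C), the unsyllabifiable consonants are /n/, /ʒ/, /ŋ/, /ʃ/ (at most one coda consonant is licensed; onsets are limited to one consonant).
Deletion applies to /n/, /ʒ/, /ŋ/, /ʃ/.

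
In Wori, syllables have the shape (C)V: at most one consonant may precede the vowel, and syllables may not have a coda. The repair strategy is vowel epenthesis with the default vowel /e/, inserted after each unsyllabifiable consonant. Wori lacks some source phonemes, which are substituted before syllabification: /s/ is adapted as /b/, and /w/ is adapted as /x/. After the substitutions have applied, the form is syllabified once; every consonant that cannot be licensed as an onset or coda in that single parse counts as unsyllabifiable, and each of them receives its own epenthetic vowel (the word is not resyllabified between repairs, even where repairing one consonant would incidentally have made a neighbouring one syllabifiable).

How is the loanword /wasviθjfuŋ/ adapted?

xabeviθejefuŋe

Substitution: /w/ → /x/, /s/ → /b/, giving /xabviθjfuŋ/.
Syllabifying with onset maximization leaves /b/, /θ/, /j/, /ŋ/ stranded (no codas are permitted; onsets are limited to one consonant).
Each unlicensed consonant becomes the onset of a new syllable: /b/ → /be/, /θ/ → /θe/, /j/ → /je/, /ŋ/ → /ŋe/.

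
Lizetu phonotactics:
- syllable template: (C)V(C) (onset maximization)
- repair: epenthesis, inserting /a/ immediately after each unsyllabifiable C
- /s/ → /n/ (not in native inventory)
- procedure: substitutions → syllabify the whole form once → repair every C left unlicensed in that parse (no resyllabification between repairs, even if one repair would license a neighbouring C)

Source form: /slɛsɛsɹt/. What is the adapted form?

nalɛnɛnɹata

Substitution: /s/ → /n/, giving /nlɛnɛnɹt/.
The consonants /n/, /ɹ/, /t/ cannot be parsed into a legal (C)V(C) syllable (at most one coda consonant is licensed; onsets are limited to one consonant).
Inserting the epenthetic vowel yields /n/ → /na/, /ɹ/ → /ɹa/, /t/ → /ta/.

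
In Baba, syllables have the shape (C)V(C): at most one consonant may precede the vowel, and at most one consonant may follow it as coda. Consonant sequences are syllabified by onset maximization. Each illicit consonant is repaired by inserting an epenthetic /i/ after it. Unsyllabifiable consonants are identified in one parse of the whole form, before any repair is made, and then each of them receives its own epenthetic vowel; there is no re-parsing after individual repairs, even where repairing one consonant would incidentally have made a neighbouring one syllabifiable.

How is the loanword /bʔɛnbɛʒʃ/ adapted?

biʔɛnbɛʒʃi

Under (C)V(C), the unsyllabifiable consonants are /b/, /ʃ/ (at most one coda consonant is licensed; onsets are limited to one consonant).
Each unlicensed consonant becomes the onset of a new syllable: /b/ → /bi/, /ʃ/ → /ʃi/.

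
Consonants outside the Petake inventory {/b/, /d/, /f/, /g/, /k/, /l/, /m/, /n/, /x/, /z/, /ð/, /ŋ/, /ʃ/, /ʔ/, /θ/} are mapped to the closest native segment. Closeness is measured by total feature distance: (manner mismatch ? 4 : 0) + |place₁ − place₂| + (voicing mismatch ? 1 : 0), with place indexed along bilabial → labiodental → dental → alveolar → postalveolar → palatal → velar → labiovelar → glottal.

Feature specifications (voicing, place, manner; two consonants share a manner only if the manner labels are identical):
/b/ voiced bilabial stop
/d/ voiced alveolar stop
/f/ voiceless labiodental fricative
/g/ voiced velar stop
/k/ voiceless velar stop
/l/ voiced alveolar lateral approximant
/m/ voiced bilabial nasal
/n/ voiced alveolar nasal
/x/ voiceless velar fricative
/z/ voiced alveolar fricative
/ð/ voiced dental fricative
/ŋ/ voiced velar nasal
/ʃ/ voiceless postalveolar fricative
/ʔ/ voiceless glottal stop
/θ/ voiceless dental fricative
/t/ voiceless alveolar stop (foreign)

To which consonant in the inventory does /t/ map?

d

/d/ is closest: same manner (stop), place distance 0 (alveolar→alveolar), voicing differs (+1); total 1. Next closest is /k/ at distance 3.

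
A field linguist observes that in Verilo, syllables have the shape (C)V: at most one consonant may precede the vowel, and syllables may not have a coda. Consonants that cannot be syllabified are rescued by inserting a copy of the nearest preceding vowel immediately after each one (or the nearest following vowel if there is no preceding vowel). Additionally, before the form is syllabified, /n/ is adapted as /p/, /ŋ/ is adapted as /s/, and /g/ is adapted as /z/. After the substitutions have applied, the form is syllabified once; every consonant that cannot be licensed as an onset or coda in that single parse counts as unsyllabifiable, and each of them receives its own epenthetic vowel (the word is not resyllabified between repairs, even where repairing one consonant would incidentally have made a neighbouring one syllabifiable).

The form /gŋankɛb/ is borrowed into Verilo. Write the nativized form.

Substitution: /g/ → /z/, /ŋ/ → /s/, /n/ → /p/, giving /zsapkɛb/.
Under (C)V, the unsyllabifiable consonants are /z/, /p/, /b/ (no codas are permitted; onsets are limited to one consonant).
Each unlicensed consonant becomes the onset of a new syllable: /z/ → /za/, /p/ → /pa/, /b/ → /bɛ/.

zasapakɛbɛ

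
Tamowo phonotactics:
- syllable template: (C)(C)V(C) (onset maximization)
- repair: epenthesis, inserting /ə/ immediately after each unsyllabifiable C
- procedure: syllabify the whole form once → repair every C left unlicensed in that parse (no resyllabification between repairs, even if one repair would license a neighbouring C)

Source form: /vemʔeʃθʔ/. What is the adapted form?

Syllabifying with onset maximization leaves /θ/, /ʔ/ stranded (at most one coda consonant is licensed; onsets may contain at most 2 consonants).
Inserting the epenthetic vowel yields /θ/ → /θə/, /ʔ/ → /ʔə/.

vemʔeʃθəʔə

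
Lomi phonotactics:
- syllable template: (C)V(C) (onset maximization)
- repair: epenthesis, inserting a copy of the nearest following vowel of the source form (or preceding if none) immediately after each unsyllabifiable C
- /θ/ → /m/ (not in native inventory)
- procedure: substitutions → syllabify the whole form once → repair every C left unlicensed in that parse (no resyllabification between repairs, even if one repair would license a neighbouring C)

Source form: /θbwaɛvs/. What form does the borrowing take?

Substitution: /θ/ → /m/, giving /mbwaɛvs/.
The consonants /m/, /b/, /s/ cannot be parsed into a legal (C)V(C) syllable (at most one coda consonant is licensed; onsets are limited to one consonant).
Epenthesis after each stranded consonant: /m/ → /ma/, /b/ → /ba/, /s/ → /sɛ/.

mabawaɛvsɛ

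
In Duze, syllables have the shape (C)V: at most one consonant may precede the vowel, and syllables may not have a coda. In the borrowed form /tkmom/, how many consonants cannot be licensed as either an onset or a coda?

Under (C)V, the unsyllabifiable consonants are /t/, /k/, /m/ (no codas are permitted; onsets are limited to one consonant).

3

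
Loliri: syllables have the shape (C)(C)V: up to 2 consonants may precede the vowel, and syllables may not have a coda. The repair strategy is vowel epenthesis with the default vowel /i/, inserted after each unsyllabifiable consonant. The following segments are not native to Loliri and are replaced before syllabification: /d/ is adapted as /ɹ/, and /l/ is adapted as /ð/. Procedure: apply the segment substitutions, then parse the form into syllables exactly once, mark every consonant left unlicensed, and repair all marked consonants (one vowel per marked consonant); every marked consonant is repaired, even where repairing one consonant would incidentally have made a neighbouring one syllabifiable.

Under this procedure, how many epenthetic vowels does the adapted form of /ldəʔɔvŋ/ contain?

After substitution the input is /ðɹəʔɔvŋ/.
The unsyllabifiable consonants are /v/, /ŋ/; each receives one epenthetic vowel.

2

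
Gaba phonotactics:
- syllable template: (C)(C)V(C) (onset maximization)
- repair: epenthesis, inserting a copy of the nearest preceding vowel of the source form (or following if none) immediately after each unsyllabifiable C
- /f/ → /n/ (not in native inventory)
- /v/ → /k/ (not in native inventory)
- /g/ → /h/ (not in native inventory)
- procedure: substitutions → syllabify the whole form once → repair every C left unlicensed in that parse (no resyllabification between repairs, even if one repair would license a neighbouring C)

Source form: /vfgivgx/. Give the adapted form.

Substitution: /v/ → /k/, /f/ → /n/, /g/ → /h/, giving /knhikhx/.
Under (C)(C)V(C), the unsyllabifiable consonants are /k/, /h/, /x/ (at most one coda consonant is licensed; onsets may contain at most 2 consonants).
Inserting the epenthetic vowel yields /k/ → /ki/, /h/ → /hi/, /x/ → /xi/.

kinhikhixi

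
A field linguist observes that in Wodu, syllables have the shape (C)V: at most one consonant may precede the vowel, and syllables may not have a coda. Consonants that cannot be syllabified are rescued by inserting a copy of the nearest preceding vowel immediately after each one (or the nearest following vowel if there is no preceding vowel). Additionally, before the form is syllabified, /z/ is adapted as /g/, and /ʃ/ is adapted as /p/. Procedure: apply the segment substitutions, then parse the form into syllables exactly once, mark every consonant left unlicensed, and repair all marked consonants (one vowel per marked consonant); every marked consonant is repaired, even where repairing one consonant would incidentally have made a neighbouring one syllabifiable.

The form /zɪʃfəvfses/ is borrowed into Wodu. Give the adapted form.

Substitution: /z/ → /g/, /ʃ/ → /p/, giving /gɪpfəvfses/.
Under (C)V, the unsyllabifiable consonants are /p/, /v/, /f/, /s/ (no codas are permitted; onsets are limited to one consonant).
Inserting the epenthetic vowel yields /p/ → /pɪ/, /v/ → /və/, /f/ → /fə/, /s/ → /se/.

gɪpɪfəvəfəsese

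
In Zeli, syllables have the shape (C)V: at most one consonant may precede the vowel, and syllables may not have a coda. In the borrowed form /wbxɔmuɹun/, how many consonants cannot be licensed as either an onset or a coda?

Under (C)V, the unsyllabifiable consonants are /w/, /b/, /n/ (no codas are permitted; onsets are limited to one consonant).

3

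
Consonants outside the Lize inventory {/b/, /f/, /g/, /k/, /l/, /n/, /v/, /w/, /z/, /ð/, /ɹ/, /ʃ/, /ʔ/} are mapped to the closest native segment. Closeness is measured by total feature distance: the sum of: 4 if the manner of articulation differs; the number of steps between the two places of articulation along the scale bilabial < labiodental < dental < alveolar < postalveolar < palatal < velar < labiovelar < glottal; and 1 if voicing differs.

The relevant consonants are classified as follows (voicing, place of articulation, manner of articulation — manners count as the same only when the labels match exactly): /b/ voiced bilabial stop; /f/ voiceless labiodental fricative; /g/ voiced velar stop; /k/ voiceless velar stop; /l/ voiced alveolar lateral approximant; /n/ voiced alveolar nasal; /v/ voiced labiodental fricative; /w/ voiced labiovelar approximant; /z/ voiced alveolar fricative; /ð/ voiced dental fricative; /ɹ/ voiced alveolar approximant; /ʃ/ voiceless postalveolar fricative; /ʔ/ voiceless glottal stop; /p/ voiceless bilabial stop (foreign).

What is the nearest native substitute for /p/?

b

/b/ is closest: same manner (stop), place distance 0 (bilabial→bilabial), voicing differs (+1); total 1. Next closest is /f/ at distance 5.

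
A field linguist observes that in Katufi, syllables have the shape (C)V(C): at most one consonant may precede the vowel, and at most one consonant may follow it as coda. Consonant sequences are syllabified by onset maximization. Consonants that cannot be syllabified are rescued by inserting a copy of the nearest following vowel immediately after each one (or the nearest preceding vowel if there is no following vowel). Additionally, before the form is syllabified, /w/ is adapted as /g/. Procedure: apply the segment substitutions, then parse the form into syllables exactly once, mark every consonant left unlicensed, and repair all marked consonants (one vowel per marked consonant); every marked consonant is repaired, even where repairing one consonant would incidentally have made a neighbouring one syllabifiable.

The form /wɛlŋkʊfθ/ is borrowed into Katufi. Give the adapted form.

gɛlŋʊkʊfθʊ

Substitution: /w/ → /g/, giving /gɛlŋkʊfθ/.
The consonants /ŋ/, /θ/ cannot be parsed into a legal (C)V(C) syllable (at most one coda consonant is licensed; onsets are limited to one consonant).
Each unlicensed consonant becomes the onset of a new syllable: /ŋ/ → /ŋʊ/, /θ/ → /θʊ/.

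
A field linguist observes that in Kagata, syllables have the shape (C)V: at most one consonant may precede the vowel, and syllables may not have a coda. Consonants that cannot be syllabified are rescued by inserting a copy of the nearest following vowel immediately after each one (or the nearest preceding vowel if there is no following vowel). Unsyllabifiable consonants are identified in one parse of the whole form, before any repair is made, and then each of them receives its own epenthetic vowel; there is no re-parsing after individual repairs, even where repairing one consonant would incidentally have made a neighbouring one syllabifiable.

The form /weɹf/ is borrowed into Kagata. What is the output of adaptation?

Syllabifying with onset maximization leaves /ɹ/, /f/ stranded (no codas are permitted; onsets are limited to one consonant).
Inserting the epenthetic vowel yields /ɹ/ → /ɹe/, /f/ → /fe/.

weɹefe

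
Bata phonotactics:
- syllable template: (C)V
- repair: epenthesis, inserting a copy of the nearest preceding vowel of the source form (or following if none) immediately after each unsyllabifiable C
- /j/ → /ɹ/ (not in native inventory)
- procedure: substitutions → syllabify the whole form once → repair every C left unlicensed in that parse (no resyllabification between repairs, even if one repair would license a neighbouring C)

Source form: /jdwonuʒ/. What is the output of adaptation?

Substitution: /j/ → /ɹ/, giving /ɹdwonuʒ/.
The consonants /ɹ/, /d/, /ʒ/ cannot be parsed into a legal (C)V syllable (no codas are permitted; onsets are limited to one consonant).
Inserting the epenthetic vowel yields /ɹ/ → /ɹo/, /d/ → /do/, /ʒ/ → /ʒu/.

ɹodowonuʒu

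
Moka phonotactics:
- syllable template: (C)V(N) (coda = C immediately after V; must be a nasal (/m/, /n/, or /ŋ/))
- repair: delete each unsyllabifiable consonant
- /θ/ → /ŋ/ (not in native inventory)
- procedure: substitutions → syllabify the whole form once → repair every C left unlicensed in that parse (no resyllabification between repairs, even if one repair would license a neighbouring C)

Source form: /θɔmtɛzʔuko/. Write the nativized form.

Substitution: /θ/ → /ŋ/, giving /ŋɔmtɛzʔuko/.
The consonants /z/ cannot be parsed into a legal (C)V(N) syllable (only a nasal (/m/, /n/, or /ŋ/) is licensed in coda position; onsets are limited to one consonant).
Each unlicensed consonant is deleted: /z/.

ŋɔmtɛʔuko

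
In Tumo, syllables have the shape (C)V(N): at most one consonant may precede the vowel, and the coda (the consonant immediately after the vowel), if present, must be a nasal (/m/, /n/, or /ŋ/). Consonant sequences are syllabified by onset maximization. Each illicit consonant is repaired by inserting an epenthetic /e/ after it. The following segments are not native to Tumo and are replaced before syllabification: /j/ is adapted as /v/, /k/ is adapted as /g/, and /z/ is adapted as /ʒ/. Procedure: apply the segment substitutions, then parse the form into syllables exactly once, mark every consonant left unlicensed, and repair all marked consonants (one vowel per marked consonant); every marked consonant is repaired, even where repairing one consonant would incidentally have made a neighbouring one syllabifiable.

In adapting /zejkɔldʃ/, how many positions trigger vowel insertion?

4

After substitution the input is /ʒevgɔldʃ/.
The unsyllabifiable consonants are /v/, /l/, /d/, /ʃ/; each receives one epenthetic vowel.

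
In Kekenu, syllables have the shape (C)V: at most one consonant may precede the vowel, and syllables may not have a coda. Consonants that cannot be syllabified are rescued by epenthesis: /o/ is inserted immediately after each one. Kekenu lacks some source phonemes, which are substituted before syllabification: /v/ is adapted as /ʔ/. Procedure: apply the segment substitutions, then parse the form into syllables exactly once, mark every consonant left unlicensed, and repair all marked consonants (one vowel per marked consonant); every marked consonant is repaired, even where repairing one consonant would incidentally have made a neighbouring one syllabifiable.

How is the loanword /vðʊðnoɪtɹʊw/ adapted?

ʔoðʊðonoɪtoɹʊwo

Substitution: /v/ → /ʔ/, giving /ʔðʊðnoɪtɹʊw/.
Syllabifying with onset maximization leaves /ʔ/, /ð/, /t/, /w/ stranded (no codas are permitted; onsets are limited to one consonant).
Inserting the epenthetic vowel yields /ʔ/ → /ʔo/, /ð/ → /ðo/, /t/ → /to/, /w/ → /wo/.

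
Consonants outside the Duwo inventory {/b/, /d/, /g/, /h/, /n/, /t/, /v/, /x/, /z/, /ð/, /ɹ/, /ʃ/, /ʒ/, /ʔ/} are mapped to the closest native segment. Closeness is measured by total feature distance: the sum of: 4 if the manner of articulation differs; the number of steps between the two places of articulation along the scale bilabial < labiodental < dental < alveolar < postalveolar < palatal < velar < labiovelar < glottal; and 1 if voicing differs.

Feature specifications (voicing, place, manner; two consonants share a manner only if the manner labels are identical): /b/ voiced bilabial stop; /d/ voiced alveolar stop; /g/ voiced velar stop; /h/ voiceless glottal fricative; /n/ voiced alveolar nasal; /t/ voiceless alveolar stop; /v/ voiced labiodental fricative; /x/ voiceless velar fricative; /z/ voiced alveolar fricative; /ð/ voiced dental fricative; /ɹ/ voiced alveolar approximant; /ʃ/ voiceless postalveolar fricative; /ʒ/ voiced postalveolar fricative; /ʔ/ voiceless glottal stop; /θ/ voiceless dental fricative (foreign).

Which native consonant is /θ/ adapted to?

/ð/ is closest: same manner (fricative), place distance 0 (dental→dental), voicing differs (+1); total 1. Next closest is /v/ at distance 2.

ð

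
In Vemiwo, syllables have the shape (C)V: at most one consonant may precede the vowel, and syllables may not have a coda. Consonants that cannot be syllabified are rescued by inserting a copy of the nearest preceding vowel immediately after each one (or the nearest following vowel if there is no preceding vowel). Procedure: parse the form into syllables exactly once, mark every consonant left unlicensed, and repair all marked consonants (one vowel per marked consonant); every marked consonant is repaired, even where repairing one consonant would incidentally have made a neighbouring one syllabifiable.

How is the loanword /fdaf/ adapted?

fadafa

Under (C)V, the unsyllabifiable consonants are /f/, /f/ (no codas are permitted; onsets are limited to one consonant).
Each unlicensed consonant becomes the onset of a new syllable: /f/ → /fa/, /f/ → /fa/.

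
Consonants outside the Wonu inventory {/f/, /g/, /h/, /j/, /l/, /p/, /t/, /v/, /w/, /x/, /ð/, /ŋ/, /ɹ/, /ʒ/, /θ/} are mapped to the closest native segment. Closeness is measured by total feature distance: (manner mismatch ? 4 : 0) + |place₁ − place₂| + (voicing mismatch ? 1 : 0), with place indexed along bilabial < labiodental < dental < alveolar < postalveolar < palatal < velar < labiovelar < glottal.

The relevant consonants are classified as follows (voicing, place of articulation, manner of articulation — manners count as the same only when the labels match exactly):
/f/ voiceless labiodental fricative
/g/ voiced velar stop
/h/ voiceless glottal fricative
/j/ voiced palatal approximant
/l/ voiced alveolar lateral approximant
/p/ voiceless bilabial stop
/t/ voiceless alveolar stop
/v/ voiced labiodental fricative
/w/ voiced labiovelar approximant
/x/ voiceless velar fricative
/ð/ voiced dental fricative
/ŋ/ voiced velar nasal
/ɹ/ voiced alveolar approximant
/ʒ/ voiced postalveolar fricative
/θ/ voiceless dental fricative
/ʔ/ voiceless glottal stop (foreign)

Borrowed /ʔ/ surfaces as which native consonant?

g

/g/ is closest: same manner (stop), place distance 2 (glottal→velar), voicing differs (+1); total 3. Next closest is /h/ at distance 4.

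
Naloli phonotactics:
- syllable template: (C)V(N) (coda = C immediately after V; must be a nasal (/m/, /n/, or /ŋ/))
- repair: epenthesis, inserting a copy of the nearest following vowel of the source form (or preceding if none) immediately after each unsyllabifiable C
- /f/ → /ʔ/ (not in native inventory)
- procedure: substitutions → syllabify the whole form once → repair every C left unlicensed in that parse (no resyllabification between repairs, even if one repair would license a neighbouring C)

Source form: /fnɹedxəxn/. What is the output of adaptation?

Substitution: /f/ → /ʔ/, giving /ʔnɹedxəxn/.
Syllabifying with onset maximization leaves /ʔ/, /n/, /d/, /x/, /n/ stranded (only a nasal (/m/, /n/, or /ŋ/) is licensed in coda position; onsets are limited to one consonant).
Each unlicensed consonant becomes the onset of a new syllable: /ʔ/ → /ʔe/, /n/ → /ne/, /d/ → /də/, /x/ → /xə/, /n/ → /nə/.

ʔeneɹedəxəxənə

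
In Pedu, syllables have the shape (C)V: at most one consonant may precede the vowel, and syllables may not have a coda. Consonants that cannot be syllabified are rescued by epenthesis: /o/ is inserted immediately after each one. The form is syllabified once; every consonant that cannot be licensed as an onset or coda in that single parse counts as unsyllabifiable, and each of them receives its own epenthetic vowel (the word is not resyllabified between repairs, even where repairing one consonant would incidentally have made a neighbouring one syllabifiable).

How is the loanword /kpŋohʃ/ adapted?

Syllabifying with onset maximization leaves /k/, /p/, /h/, /ʃ/ stranded (no codas are permitted; onsets are limited to one consonant).
Inserting the epenthetic vowel yields /k/ → /ko/, /p/ → /po/, /h/ → /ho/, /ʃ/ → /ʃo/.

kopoŋohoʃo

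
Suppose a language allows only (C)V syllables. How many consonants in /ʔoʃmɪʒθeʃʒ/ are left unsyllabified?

Syllabifying with onset maximization leaves /ʃ/, /ʒ/, /ʃ/, /ʒ/ stranded (no codas are permitted; onsets are limited to one consonant).

4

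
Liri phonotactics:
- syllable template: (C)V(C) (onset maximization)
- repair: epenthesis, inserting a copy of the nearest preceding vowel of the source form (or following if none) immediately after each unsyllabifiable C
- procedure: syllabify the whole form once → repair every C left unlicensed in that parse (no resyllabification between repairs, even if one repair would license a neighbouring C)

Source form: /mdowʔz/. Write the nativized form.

modowʔozo

Under (C)V(C), the unsyllabifiable consonants are /m/, /ʔ/, /z/ (at most one coda consonant is licensed; onsets are limited to one consonant).
Inserting the epenthetic vowel yields /m/ → /mo/, /ʔ/ → /ʔo/, /z/ → /zo/.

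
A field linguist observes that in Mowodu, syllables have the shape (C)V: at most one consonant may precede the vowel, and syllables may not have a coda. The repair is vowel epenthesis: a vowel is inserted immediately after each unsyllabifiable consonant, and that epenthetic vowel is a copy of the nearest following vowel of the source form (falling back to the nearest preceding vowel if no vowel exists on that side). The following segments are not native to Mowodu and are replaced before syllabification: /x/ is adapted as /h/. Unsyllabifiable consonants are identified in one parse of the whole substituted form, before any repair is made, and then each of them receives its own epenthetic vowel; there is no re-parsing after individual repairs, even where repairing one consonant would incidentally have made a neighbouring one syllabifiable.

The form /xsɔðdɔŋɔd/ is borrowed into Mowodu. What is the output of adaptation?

Substitution: /x/ → /h/, giving /hsɔðdɔŋɔd/.
Under (C)V, the unsyllabifiable consonants are /h/, /ð/, /d/ (no codas are permitted; onsets are limited to one consonant).
Each unlicensed consonant becomes the onset of a new syllable: /h/ → /hɔ/, /ð/ → /ðɔ/, /d/ → /dɔ/.

hɔsɔðɔdɔŋɔdɔ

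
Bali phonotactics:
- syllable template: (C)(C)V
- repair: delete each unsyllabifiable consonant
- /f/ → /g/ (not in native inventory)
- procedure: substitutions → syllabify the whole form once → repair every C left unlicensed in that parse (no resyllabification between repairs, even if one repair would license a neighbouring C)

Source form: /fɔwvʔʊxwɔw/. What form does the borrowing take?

gɔvʔʊxwɔ

Substitution: /f/ → /g/, giving /gɔwvʔʊxwɔw/.
Under (C)(C)V, the unsyllabifiable consonants are /w/, /w/ (no codas are permitted; onsets may contain at most 2 consonants).
Each unlicensed consonant is deleted: /w/, /w/.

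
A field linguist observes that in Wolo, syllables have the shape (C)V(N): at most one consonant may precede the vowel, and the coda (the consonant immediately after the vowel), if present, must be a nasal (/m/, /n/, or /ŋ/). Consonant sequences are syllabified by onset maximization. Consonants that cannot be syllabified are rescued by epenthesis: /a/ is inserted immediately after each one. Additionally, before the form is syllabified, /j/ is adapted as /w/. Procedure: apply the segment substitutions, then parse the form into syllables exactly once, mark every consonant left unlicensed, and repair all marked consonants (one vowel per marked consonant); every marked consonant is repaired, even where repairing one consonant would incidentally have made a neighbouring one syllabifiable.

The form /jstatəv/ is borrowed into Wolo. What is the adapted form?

wasatatəva

Substitution: /j/ → /w/, giving /wstatəv/.
The consonants /w/, /s/, /v/ cannot be parsed into a legal (C)V(N) syllable (only a nasal (/m/, /n/, or /ŋ/) is licensed in coda position; onsets are limited to one consonant).
Each unlicensed consonant becomes the onset of a new syllable: /w/ → /wa/, /s/ → /sa/, /v/ → /va/.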